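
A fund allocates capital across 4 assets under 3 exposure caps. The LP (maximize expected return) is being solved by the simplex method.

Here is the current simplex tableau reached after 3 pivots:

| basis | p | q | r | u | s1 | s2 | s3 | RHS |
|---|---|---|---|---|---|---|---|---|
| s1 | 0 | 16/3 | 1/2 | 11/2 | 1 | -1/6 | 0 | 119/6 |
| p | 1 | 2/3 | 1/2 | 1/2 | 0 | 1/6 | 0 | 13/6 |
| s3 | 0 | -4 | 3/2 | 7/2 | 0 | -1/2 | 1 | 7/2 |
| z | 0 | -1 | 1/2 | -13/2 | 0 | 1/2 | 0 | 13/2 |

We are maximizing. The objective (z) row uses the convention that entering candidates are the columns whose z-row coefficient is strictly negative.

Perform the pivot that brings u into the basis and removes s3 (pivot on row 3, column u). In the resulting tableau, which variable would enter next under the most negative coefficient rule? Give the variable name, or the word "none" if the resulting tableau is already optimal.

q

Pivot element 7/2. New z-row = old z-row − (-13/2)·(row 3/(7/2)).
Updated z-row coefficients: p: 0, q: -59/7, r: 23/7, u: 0, s1: 0, s2: -3/7, s3: 13/7.
The most negative is -59/7 in column q, so q would enter next.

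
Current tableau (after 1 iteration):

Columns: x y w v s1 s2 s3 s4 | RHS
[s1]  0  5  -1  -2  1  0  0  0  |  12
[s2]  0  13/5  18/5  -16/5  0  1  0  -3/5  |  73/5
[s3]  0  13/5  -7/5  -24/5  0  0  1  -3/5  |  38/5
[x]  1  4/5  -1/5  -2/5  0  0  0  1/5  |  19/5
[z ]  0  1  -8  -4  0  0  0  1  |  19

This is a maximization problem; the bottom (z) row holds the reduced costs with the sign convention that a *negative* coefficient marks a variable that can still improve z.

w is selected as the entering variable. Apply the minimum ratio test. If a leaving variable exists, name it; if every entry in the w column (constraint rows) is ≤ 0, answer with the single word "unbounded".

Ratios: row 1 (s1): entry -1 ≤ 0, skip; row 2 (s2): (73/5)/(18/5) = 73/18; row 3 (s3): entry -7/5 ≤ 0, skip; row 4 (x): entry -1/5 ≤ 0, skip.
Minimum ratio is in the s2 row, so s2 leaves.

s2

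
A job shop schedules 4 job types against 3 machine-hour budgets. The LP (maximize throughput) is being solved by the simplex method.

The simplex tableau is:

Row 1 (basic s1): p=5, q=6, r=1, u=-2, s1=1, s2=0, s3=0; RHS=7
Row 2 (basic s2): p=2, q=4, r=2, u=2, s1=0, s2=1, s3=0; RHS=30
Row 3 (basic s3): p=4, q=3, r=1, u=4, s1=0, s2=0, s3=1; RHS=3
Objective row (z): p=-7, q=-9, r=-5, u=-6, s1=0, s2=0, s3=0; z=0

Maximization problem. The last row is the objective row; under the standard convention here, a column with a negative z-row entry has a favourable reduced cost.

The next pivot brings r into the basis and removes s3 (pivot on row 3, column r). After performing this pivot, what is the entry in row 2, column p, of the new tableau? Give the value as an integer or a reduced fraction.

-6

Pivot element is row 3, column r: 1.
Normalize row 3: new (row 3, p) = 4/1 = 4.
row 2 ← row 2 − 2·(new row 3): 2 − 2·4 = -6.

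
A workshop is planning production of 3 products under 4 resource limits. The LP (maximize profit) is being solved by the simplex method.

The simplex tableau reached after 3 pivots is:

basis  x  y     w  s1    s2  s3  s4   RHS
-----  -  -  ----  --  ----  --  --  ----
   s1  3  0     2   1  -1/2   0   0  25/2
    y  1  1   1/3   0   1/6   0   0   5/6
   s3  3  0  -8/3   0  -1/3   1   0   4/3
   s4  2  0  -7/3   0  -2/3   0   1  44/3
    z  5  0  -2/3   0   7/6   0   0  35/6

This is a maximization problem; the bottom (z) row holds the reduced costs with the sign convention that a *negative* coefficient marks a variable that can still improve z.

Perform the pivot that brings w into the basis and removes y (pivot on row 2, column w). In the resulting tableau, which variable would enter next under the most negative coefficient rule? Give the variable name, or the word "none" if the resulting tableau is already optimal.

Pivot element 1/3. New z-row = old z-row − (-2/3)·(row 2/(1/3)).
Updated z-row coefficients: x: 7, y: 2, w: 0, s1: 0, s2: 3/2, s3: 0, s4: 0.
No coefficient is strictly negative; the tableau after this pivot is optimal.

none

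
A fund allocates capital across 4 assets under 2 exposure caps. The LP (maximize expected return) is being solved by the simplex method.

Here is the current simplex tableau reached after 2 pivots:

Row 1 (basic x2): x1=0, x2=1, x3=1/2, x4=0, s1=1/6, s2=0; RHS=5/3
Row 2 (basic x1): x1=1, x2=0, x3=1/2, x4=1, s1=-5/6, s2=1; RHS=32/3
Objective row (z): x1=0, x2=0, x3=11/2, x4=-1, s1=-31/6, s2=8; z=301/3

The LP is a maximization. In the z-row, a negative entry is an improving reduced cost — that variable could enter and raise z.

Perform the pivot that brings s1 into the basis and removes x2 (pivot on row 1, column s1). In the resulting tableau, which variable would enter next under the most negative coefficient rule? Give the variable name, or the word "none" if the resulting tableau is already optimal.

x4

Pivot element 1/6. New z-row = old z-row − (-31/6)·(row 1/(1/6)).
Updated z-row coefficients: x1: 0, x2: 31, x3: 21, x4: -1, s1: 0, s2: 8.
The most negative is -1 in column x4, so x4 would enter next.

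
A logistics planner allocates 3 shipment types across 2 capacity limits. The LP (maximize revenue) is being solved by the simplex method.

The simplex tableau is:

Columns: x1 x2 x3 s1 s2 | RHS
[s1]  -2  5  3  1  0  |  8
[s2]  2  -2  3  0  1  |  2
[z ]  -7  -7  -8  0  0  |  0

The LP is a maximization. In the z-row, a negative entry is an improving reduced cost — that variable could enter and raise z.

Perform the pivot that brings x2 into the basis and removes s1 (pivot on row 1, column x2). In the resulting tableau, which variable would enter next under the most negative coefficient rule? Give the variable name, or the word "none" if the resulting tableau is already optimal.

x1

Pivot element 5. New z-row = old z-row − (-7)·(row 1/5).
Updated z-row coefficients: x1: -49/5, x2: 0, x3: -19/5, s1: 7/5, s2: 0.
The most negative is -49/5 in column x1, so x1 would enter next.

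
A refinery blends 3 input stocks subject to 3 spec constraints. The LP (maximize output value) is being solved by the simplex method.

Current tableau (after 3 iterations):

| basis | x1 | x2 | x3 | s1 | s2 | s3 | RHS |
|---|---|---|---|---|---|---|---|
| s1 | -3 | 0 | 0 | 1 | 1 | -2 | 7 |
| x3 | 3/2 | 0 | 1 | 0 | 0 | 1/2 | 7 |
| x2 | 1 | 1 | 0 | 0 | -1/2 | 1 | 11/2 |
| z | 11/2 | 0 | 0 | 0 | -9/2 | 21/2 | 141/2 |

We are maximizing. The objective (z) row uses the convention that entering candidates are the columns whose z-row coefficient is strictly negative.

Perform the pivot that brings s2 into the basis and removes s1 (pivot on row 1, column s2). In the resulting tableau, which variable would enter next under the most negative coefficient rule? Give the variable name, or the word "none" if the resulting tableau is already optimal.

Pivot element 1. New z-row = old z-row − (-9/2)·(row 1/1).
Updated z-row coefficients: x1: -8, x2: 0, x3: 0, s1: 9/2, s2: 0, s3: 3/2.
The most negative is -8 in column x1, so x1 would enter next.

x1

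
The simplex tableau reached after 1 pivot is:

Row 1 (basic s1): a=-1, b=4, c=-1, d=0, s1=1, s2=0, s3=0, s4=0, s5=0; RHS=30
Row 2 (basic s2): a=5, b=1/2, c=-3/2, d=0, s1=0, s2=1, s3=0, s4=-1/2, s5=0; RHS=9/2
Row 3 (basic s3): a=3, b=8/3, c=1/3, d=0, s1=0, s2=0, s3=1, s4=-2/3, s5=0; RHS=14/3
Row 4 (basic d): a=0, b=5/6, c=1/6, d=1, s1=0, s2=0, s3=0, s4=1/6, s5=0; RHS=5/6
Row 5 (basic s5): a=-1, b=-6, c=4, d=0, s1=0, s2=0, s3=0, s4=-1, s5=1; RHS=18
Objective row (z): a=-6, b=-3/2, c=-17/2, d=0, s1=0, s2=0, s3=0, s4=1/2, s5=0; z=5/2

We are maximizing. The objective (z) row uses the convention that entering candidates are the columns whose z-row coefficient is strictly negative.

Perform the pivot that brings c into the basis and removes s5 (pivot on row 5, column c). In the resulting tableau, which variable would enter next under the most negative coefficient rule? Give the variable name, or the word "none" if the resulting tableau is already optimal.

Pivot element 4. New z-row = old z-row − (-17/2)·(row 5/4).
Updated z-row coefficients: a: -65/8, b: -57/4, c: 0, d: 0, s1: 0, s2: 0, s3: 0, s4: -13/8, s5: 17/8.
The most negative is -57/4 in column b, so b would enter next.

b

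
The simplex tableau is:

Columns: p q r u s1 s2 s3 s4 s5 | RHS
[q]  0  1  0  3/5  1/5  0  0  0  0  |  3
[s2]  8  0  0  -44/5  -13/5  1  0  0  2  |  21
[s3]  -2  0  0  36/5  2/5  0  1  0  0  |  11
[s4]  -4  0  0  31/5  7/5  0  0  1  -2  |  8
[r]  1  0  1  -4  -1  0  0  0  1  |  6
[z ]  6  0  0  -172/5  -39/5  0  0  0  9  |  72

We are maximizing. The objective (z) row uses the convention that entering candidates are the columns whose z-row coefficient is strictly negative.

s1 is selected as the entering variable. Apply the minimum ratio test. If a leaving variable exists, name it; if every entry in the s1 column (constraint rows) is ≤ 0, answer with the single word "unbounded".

s4

Ratios: row 1 (q): 3/(1/5) = 15; row 2 (s2): entry -13/5 ≤ 0, skip; row 3 (s3): 11/(2/5) = 55/2; row 4 (s4): 8/(7/5) = 40/7; row 5 (r): entry -1 ≤ 0, skip.
Minimum ratio is in the s4 row, so s4 leaves.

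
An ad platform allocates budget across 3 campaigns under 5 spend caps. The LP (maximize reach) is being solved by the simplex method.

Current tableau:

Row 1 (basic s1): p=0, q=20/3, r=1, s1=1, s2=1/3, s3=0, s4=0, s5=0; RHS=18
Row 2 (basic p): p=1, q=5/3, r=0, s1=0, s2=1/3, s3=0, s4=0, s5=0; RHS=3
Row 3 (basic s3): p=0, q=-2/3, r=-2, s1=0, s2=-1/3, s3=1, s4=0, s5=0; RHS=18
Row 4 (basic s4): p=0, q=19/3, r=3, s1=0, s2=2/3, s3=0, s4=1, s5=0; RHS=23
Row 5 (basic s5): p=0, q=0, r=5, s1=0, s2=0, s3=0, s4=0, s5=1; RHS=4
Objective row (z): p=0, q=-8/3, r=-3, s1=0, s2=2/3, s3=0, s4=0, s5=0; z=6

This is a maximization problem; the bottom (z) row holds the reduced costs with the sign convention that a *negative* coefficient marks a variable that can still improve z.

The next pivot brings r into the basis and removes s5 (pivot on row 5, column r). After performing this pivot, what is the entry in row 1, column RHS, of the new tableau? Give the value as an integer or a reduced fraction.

86/5

Pivot element is row 5, column r: 5.
Normalize row 5: new (row 5, RHS) = 4/5 = 4/5.
row 1 ← row 1 − 1·(new row 5): 18 − 1·(4/5) = 86/5.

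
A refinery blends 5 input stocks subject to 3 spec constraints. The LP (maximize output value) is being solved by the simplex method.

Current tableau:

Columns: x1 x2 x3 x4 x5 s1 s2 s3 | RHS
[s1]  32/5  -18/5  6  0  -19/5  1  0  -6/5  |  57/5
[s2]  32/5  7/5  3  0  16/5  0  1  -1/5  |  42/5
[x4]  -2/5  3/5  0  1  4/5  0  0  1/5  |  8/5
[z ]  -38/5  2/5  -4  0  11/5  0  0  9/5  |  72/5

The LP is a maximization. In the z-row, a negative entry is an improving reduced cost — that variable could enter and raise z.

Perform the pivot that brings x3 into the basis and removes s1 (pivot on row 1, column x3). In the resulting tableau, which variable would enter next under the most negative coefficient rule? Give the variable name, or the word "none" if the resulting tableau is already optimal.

Pivot element 6. New z-row = old z-row − (-4)·(row 1/6).
Updated z-row coefficients: x1: -10/3, x2: -2, x3: 0, x4: 0, x5: -1/3, s1: 2/3, s2: 0, s3: 1.
The most negative is -10/3 in column x1, so x1 would enter next.

x1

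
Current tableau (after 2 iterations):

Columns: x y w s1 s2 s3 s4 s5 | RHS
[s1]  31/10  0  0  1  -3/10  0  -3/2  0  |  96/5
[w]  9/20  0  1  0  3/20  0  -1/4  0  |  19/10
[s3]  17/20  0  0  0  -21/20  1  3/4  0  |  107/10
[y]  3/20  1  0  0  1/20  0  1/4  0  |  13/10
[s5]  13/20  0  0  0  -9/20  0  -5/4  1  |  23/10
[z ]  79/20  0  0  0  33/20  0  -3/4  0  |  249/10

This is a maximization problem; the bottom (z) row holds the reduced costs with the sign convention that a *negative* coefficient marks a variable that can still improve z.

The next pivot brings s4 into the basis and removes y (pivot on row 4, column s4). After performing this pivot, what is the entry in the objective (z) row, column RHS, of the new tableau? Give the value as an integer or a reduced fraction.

144/5

Pivot element is row 4, column s4: 1/4.
Normalize row 4: new (row 4, RHS) = (13/10)/(1/4) = 26/5.
z-row ← z-row − (-3/4)·(new row 4): 249/10 − (-3/4)·(26/5) = 144/5.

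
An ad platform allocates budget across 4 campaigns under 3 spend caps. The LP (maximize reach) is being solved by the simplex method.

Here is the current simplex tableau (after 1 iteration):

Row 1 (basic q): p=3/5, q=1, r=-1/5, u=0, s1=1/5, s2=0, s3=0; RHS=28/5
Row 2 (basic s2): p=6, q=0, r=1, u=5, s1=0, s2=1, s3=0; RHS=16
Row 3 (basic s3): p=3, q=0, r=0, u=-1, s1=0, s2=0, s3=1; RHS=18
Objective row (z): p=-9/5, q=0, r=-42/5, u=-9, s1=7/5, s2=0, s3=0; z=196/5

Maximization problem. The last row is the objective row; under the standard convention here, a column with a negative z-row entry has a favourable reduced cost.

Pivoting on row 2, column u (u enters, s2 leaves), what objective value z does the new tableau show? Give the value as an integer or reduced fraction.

Minimum ratio for u: 16/5 = 16/5.
z changes by −(z-row coeff of u)·ratio = −(-9)·(16/5) = 144/5.
New z = 196/5 + (144/5) = 68.

68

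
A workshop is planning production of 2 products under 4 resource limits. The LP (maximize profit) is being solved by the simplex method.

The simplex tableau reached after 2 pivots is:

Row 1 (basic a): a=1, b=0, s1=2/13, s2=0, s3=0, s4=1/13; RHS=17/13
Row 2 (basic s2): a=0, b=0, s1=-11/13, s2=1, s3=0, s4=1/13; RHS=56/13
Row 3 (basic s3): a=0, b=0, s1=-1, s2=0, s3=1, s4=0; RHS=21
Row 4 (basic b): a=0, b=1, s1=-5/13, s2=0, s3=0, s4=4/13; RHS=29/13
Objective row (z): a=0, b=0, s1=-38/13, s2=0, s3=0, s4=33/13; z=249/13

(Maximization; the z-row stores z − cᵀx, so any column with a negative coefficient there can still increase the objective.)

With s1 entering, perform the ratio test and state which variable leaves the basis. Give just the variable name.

Ratios: row 1 (a): (17/13)/(2/13) = 17/2; row 2 (s2): entry -11/13 ≤ 0, skip; row 3 (s3): entry -1 ≤ 0, skip; row 4 (b): entry -5/13 ≤ 0, skip.
Minimum ratio 17/2 is in the a row, so a leaves.

a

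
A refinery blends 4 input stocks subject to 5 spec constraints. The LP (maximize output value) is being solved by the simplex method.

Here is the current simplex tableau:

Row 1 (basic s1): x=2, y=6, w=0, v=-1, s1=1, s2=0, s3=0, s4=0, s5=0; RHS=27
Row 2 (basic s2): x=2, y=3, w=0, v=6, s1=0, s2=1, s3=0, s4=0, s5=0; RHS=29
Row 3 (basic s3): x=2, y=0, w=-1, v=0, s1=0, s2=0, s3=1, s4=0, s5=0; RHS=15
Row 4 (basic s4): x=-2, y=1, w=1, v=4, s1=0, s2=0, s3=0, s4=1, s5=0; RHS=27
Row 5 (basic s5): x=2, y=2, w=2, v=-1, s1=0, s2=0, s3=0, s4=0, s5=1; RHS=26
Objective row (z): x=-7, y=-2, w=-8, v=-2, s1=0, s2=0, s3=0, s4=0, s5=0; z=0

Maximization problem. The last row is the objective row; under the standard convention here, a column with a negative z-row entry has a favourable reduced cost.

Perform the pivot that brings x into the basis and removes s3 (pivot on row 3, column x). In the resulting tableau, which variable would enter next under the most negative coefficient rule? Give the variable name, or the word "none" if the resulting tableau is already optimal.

w

Pivot element 2. New z-row = old z-row − (-7)·(row 3/2).
Updated z-row coefficients: x: 0, y: -2, w: -23/2, v: -2, s1: 0, s2: 0, s3: 7/2, s4: 0, s5: 0.
The most negative is -23/2 in column w, so w would enter next.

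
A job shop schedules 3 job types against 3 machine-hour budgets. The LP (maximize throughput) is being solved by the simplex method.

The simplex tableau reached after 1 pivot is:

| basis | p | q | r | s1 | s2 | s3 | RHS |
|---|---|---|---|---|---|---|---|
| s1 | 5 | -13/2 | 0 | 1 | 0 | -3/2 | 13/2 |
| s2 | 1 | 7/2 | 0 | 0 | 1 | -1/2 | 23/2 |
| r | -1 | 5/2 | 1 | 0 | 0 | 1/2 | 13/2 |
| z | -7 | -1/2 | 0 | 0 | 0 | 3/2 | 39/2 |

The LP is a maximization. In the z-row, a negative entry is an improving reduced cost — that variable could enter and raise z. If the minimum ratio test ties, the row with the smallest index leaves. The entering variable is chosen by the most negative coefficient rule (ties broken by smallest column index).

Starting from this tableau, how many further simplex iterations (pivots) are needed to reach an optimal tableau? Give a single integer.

pivot: p in, s1 out → z = 143/5
pivot: q in, s2 out → z = 49
pivot: s3 in, r out → z = 70
No improving column remains; optimal.

3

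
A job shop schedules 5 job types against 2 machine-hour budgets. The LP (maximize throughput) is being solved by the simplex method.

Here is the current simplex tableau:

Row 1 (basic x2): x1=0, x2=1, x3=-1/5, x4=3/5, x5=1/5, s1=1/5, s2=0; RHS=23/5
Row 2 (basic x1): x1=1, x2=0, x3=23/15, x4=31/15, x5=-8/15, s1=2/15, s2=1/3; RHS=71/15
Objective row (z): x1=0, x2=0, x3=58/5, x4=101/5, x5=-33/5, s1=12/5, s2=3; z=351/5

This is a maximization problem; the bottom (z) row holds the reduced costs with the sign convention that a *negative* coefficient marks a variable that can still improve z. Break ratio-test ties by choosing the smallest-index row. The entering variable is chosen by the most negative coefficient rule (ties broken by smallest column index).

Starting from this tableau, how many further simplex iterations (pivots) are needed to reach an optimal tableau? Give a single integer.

1

pivot: x5 in, x2 out → z = 222
No improving column remains; optimal.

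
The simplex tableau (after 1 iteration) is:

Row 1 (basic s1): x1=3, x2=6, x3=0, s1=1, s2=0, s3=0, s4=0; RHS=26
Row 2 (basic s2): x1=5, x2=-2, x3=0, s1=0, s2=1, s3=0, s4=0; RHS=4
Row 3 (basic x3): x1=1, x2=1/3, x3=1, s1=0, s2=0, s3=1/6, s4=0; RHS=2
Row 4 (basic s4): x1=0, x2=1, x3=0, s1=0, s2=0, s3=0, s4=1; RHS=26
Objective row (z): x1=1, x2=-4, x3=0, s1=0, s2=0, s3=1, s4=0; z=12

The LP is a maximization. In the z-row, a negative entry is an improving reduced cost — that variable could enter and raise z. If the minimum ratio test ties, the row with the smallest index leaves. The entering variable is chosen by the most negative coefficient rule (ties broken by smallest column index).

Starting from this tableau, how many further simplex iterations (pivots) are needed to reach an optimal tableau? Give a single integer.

1

pivot: x2 in, s1 out → z = 88/3
No improving column remains; optimal.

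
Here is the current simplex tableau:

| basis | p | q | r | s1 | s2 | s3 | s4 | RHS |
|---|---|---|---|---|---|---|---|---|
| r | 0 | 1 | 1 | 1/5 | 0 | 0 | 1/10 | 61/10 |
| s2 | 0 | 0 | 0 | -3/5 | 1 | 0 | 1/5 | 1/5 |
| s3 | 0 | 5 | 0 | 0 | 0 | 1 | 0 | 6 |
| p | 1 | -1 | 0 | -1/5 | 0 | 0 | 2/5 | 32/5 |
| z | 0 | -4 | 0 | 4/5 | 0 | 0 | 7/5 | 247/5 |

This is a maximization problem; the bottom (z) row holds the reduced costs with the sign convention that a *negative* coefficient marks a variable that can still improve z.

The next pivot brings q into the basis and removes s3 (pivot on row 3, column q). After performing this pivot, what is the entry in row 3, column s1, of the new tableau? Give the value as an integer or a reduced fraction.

Pivot element is row 3, column q: 5.
Normalize row 3: new (row 3, s1) = 0/5 = 0.
Row 3 is the pivot row, so the entry is 0.

0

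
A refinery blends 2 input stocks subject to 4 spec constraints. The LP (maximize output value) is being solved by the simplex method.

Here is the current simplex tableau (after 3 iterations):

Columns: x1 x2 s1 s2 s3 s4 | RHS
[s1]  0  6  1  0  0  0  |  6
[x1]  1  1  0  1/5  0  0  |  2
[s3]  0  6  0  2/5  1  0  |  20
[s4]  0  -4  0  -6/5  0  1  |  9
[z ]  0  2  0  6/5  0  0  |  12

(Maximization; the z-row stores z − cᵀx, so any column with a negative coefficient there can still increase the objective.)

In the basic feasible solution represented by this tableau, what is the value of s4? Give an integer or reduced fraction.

9

s4 is basic (row 4); its value is the RHS of that row: 9.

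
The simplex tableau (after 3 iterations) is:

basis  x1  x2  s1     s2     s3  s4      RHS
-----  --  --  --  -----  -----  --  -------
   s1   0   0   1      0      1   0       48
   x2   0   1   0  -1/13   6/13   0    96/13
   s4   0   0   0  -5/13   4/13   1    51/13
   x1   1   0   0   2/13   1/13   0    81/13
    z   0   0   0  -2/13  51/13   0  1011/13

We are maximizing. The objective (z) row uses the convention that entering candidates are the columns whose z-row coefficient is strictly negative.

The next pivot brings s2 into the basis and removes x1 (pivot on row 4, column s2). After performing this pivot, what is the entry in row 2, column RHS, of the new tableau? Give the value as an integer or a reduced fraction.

21/2

Pivot element is row 4, column s2: 2/13.
Normalize row 4: new (row 4, RHS) = (81/13)/(2/13) = 81/2.
row 2 ← row 2 − (-1/13)·(new row 4): 96/13 − (-1/13)·(81/2) = 21/2.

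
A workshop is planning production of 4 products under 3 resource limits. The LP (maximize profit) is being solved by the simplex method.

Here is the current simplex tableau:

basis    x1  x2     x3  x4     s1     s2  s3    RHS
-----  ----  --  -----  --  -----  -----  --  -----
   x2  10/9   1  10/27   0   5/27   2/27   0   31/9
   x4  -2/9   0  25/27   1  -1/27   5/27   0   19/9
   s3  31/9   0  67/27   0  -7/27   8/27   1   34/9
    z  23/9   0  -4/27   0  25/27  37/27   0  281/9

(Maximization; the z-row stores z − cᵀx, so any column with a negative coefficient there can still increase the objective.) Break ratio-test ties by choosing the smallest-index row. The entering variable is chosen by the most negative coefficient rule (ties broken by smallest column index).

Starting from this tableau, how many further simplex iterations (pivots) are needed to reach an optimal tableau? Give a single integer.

pivot: x3 in, s3 out → z = 2107/67
No improving column remains; optimal.

1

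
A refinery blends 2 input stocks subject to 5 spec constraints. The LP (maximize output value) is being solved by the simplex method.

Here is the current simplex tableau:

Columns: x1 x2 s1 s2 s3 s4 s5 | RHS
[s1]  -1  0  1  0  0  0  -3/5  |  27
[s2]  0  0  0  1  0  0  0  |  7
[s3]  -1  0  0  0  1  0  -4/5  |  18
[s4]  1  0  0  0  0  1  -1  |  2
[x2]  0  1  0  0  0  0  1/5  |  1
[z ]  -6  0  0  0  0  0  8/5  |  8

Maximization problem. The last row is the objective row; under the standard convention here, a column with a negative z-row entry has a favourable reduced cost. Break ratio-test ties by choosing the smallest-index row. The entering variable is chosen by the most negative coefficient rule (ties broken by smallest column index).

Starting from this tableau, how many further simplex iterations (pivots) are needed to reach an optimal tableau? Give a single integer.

pivot: x1 in, s4 out → z = 20
pivot: s5 in, x2 out → z = 42
No improving column remains; optimal.

2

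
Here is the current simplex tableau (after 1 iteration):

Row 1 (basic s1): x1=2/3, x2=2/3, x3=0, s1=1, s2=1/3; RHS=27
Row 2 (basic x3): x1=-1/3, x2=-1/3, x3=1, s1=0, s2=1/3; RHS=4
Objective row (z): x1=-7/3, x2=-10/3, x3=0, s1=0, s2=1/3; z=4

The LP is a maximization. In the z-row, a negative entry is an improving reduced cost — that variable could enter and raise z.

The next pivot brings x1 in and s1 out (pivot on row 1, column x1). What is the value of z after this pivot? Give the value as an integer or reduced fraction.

197/2

Minimum ratio for x1: 27/(2/3) = 81/2.
z changes by −(z-row coeff of x1)·ratio = −(-7/3)·(81/2) = 189/2.
New z = 4 + (189/2) = 197/2.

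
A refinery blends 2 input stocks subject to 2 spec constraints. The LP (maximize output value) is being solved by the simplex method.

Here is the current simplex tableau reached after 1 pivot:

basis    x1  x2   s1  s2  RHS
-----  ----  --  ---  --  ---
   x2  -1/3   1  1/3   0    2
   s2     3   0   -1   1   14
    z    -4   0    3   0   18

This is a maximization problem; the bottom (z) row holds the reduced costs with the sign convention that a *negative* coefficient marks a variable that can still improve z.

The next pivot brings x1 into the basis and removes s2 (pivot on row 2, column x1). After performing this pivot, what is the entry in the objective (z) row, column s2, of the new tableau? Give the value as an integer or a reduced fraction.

4/3

Pivot element is row 2, column x1: 3.
Normalize row 2: new (row 2, s2) = 1/3 = 1/3.
z-row ← z-row − (-4)·(new row 2): 0 − (-4)·(1/3) = 4/3.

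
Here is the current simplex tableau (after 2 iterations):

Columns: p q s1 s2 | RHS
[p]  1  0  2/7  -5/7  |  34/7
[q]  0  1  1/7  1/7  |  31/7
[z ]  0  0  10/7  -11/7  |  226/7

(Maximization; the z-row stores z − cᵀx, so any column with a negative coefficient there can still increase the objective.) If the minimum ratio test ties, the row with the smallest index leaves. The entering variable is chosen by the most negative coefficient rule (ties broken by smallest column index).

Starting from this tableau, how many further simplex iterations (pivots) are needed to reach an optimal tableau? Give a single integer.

1

pivot: s2 in, q out → z = 81
No improving column remains; optimal.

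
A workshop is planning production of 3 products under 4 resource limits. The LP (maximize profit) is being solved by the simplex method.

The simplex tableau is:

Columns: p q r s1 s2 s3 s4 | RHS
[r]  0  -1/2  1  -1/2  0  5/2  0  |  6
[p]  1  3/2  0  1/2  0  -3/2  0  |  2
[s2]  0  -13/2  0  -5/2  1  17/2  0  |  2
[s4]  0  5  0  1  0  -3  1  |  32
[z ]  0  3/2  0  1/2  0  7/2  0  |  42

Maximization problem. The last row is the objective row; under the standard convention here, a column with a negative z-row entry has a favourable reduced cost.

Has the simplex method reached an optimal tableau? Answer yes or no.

No objective-row coefficient is strictly negative, so no entering variable exists; the tableau is optimal.

yes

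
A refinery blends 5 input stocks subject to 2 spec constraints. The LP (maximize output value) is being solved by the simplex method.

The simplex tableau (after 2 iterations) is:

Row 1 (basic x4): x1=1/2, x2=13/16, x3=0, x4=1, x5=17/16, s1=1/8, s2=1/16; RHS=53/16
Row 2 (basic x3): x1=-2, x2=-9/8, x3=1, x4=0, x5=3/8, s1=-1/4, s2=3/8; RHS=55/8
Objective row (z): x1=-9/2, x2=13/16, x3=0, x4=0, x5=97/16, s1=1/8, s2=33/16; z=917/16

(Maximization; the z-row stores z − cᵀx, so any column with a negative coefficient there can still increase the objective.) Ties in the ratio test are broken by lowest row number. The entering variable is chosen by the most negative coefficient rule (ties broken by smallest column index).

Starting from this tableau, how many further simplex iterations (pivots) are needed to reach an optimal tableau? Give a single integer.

1

pivot: x1 in, x4 out → z = 697/8
No improving column remains; optimal.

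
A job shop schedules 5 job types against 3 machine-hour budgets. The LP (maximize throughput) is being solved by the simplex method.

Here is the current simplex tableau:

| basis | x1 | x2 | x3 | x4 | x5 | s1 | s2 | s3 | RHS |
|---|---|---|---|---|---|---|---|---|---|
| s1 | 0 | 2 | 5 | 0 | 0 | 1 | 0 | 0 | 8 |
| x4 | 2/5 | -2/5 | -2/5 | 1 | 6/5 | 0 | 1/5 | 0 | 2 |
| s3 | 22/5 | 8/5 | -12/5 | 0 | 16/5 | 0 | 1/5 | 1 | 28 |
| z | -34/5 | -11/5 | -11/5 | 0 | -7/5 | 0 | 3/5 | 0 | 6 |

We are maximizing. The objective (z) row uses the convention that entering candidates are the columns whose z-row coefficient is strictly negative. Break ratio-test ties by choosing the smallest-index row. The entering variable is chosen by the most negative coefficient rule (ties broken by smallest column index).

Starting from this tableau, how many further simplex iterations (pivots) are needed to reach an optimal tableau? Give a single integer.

pivot: x1 in, x4 out → z = 40
pivot: x2 in, s3 out → z = 49
pivot: x3 in, s1 out → z = 745/13
No improving column remains; optimal.

3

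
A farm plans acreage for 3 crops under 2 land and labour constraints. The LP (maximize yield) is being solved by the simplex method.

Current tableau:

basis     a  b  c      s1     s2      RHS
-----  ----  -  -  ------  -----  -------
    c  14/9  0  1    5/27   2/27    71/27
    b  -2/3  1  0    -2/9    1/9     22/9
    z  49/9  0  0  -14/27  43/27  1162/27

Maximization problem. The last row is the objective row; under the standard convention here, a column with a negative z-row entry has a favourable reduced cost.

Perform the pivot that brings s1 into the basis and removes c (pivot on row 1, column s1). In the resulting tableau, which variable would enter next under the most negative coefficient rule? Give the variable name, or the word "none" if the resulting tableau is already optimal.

Pivot element 5/27. New z-row = old z-row − (-14/27)·(row 1/(5/27)).
Updated z-row coefficients: a: 49/5, b: 0, c: 14/5, s1: 0, s2: 9/5.
No coefficient is strictly negative; the tableau after this pivot is optimal.

none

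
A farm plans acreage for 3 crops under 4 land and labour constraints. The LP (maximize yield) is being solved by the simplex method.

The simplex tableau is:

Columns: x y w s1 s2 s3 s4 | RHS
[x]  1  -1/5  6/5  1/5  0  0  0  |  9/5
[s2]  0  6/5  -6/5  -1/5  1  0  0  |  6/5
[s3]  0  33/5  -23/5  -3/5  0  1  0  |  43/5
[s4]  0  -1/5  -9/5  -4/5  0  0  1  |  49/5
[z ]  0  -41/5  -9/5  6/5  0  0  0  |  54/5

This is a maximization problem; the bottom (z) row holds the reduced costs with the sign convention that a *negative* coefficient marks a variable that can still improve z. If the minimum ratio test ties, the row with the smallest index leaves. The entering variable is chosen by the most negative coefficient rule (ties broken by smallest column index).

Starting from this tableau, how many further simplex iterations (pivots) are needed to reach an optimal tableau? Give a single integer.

3

pivot: y in, s2 out → z = 19
pivot: w in, s3 out → z = 29
pivot: s2 in, x out → z = 1263/35
No improving column remains; optimal.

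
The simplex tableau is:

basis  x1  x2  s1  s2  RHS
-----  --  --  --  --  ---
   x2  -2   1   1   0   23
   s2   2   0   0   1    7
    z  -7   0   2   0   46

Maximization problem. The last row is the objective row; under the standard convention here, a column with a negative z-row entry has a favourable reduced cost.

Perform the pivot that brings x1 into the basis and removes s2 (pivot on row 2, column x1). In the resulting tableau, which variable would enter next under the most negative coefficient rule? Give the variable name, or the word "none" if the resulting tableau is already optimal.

none

Pivot element 2. New z-row = old z-row − (-7)·(row 2/2).
Updated z-row coefficients: x1: 0, x2: 0, s1: 2, s2: 7/2.
No coefficient is strictly negative; the tableau after this pivot is optimal.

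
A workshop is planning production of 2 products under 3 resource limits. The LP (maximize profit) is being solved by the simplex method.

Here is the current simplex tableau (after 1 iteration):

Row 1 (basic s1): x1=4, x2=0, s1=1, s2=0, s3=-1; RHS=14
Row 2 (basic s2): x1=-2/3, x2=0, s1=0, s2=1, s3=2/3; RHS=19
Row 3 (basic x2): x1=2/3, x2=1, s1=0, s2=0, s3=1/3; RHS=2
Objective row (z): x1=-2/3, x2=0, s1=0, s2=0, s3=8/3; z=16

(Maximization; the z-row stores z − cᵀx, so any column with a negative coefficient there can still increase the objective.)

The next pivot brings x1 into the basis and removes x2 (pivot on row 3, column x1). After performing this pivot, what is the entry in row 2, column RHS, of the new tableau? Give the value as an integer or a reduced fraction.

21

Pivot element is row 3, column x1: 2/3.
Normalize row 3: new (row 3, RHS) = 2/(2/3) = 3.
row 2 ← row 2 − (-2/3)·(new row 3): 19 − (-2/3)·3 = 21.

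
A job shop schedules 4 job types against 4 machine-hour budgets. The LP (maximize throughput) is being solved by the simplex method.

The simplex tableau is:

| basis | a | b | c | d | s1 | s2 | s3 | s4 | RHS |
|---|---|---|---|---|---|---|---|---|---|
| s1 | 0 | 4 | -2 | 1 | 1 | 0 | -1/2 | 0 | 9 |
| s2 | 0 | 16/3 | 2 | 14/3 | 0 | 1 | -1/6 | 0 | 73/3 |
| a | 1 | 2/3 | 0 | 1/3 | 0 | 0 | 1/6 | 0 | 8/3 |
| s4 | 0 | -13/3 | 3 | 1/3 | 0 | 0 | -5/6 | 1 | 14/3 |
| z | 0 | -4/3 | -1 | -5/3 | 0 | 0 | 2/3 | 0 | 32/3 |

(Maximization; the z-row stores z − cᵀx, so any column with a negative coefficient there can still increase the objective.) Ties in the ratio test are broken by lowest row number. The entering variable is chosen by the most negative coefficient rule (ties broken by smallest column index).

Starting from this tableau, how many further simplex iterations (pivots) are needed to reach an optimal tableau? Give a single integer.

pivot: d in, s2 out → z = 271/14
pivot: c in, s4 out → z = 393/20
No improving column remains; optimal.

2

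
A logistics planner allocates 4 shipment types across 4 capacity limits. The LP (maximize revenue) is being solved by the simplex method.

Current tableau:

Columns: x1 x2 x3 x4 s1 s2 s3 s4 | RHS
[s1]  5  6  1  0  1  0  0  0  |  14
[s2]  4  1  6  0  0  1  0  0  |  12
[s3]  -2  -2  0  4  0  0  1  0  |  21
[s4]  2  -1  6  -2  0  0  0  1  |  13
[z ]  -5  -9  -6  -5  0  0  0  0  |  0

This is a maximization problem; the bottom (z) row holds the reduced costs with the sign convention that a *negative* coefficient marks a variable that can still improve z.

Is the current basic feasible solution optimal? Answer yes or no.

no

Column x1 has objective-row coefficient -5, which is negative; an improving pivot exists, so not yet optimal.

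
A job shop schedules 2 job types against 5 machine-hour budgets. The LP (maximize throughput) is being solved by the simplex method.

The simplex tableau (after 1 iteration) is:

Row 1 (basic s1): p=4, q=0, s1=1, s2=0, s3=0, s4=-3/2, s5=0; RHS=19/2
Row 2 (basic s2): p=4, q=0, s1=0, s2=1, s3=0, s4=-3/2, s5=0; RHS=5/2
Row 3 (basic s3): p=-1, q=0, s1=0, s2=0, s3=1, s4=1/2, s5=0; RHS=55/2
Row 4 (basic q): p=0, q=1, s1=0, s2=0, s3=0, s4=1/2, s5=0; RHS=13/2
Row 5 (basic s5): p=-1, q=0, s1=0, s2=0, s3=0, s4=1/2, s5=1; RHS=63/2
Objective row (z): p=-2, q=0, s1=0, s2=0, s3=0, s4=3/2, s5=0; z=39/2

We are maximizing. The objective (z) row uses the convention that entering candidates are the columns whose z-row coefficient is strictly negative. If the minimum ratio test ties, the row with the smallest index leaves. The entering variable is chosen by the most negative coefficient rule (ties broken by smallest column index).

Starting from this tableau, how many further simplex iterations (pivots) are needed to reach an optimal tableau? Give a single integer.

1

pivot: p in, s2 out → z = 83/4
No improving column remains; optimal.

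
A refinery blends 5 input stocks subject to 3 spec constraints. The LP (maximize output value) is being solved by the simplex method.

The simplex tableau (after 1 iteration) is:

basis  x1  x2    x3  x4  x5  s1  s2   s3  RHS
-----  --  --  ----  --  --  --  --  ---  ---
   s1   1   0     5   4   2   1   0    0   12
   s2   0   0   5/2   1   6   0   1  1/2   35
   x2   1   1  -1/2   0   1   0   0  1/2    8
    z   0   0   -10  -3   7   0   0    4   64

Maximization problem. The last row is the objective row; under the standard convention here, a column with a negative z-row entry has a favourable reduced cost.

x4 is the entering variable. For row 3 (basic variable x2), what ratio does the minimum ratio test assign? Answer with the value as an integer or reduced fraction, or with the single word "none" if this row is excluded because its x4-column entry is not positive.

The x4 entry in row 3 is 0 ≤ 0, so this row gives no ratio.

none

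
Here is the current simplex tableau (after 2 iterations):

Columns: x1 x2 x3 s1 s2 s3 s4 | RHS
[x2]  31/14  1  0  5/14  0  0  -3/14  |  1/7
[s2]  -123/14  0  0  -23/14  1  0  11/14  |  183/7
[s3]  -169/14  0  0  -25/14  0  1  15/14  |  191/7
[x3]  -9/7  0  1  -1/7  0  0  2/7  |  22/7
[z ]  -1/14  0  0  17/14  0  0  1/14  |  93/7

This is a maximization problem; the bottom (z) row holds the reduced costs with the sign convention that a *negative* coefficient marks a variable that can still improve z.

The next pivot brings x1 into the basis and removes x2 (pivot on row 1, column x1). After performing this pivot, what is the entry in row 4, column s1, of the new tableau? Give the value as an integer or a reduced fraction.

Pivot element is row 1, column x1: 31/14.
Normalize row 1: new (row 1, s1) = (5/14)/(31/14) = 5/31.
row 4 ← row 4 − (-9/7)·(new row 1): -1/7 − (-9/7)·(5/31) = 2/31.

2/31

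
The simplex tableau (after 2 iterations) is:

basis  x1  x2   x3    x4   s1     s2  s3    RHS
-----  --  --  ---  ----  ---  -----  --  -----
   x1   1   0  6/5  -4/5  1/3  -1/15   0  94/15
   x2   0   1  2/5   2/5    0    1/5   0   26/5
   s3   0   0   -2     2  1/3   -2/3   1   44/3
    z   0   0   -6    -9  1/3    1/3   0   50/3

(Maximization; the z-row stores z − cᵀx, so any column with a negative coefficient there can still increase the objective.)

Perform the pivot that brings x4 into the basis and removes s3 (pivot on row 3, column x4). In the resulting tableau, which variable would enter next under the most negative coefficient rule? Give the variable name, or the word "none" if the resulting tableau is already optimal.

x3

Pivot element 2. New z-row = old z-row − (-9)·(row 3/2).
Updated z-row coefficients: x1: 0, x2: 0, x3: -15, x4: 0, s1: 11/6, s2: -8/3, s3: 9/2.
The most negative is -15 in column x3, so x3 would enter next.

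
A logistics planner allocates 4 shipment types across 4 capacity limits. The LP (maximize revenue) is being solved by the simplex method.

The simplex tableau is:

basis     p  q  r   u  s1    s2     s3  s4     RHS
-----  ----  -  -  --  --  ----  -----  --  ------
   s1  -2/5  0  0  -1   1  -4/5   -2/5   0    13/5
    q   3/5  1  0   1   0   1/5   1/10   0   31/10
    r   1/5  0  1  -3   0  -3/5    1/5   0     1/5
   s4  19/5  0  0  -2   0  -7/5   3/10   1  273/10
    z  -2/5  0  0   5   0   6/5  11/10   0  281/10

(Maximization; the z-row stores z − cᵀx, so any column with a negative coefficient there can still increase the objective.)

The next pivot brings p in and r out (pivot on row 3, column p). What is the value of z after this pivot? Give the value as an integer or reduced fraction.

Minimum ratio for p: (1/5)/(1/5) = 1.
z changes by −(z-row coeff of p)·ratio = −(-2/5)·1 = 2/5.
New z = 281/10 + (2/5) = 57/2.

57/2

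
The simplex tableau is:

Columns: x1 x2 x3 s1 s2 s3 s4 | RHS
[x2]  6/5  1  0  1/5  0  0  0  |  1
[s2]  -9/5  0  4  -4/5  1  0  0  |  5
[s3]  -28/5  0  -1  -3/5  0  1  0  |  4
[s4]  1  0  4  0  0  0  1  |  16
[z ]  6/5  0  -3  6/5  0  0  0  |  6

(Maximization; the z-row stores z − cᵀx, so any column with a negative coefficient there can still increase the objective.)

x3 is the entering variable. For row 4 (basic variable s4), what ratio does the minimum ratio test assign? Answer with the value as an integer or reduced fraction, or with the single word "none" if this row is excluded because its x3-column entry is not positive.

4

Ratio = RHS / (x3 entry) = 16 / 4 = 4.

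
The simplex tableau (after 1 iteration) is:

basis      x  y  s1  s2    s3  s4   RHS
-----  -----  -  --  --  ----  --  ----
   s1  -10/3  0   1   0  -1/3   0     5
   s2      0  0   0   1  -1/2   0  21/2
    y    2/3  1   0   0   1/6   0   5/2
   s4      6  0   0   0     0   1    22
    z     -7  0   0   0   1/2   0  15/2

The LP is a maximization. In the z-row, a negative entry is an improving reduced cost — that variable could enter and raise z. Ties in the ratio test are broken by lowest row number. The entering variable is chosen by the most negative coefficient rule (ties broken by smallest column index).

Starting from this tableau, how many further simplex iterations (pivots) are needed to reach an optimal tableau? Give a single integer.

1

pivot: x in, s4 out → z = 199/6
No improving column remains; optimal.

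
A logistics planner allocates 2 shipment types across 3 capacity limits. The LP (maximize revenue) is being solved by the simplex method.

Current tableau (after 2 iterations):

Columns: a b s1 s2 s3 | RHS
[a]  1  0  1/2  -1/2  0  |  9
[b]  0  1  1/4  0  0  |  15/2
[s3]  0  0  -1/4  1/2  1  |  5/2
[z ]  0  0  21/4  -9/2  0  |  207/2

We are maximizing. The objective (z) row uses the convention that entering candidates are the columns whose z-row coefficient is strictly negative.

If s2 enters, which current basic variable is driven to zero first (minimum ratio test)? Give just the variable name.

Ratios: row 1 (a): entry -1/2 ≤ 0, skip; row 2 (b): entry 0 ≤ 0, skip; row 3 (s3): (5/2)/(1/2) = 5.
Minimum ratio 5 is in the s3 row, so s3 leaves.

s3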